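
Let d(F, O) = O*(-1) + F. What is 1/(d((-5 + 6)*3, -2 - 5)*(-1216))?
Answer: -1/12160 ≈ -8.2237e-5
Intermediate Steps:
d(F, O) = F - O (d(F, O) = -O + F = F - O)
1/(d((-5 + 6)*3, -2 - 5)*(-1216)) = 1/(((-5 + 6)*3 - (-2 - 5))*(-1216)) = 1/((1*3 - 1*(-7))*(-1216)) = 1/((3 + 7)*(-1216)) = 1/(10*(-1216)) = 1/(-12160) = -1/12160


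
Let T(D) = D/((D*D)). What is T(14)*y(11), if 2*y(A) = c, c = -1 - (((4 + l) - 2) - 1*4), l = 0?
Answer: 1/28 ≈ 0.035714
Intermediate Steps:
T(D) = 1/D (T(D) = D/(D²) = D/D² = 1/D)
c = 1 (c = -1 - (((4 + 0) - 2) - 1*4) = -1 - ((4 - 2) - 4) = -1 - (2 - 4) = -1 - 1*(-2) = -1 + 2 = 1)
y(A) = ½ (y(A) = (½)*1 = ½)
T(14)*y(11) = (½)/14 = (1/14)*(½) = 1/28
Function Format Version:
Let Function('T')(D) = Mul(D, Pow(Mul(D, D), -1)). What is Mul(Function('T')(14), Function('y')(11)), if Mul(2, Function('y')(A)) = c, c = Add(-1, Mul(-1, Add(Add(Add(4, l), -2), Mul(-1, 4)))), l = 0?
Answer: Rational(1, 28) ≈ 0.035714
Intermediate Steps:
Function('T')(D) = Pow(D, -1) (Function('T')(D) = Mul(D, Pow(Pow(D, 2), -1)) = Mul(D, Pow(D, -2)) = Pow(D, -1))
c = 1 (c = Add(-1, Mul(-1, Add(Add(Add(4, 0), -2), Mul(-1, 4)))) = Add(-1, Mul(-1, Add(Add(4, -2), -4))) = Add(-1, Mul(-1, Add(2, -4))) = Add(-1, Mul(-1, -2)) = Add(-1, 2) = 1)
Function('y')(A) = Rational(1, 2) (Function('y')(A) = Mul(Rational(1, 2), 1) = Rational(1, 2))
Mul(Function('T')(14), Function('y')(11)) = Mul(Pow(14, -1), Rational(1, 2)) = Mul(Rational(1, 14), Rational(1, 2)) = Rational(1, 28)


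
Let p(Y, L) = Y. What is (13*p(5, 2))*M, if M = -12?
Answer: -780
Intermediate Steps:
(13*p(5, 2))*M = (13*5)*(-12) = 65*(-12) = -780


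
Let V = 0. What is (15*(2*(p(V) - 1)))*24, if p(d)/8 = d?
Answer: -720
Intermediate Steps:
p(d) = 8*d
(15*(2*(p(V) - 1)))*24 = (15*(2*(8*0 - 1)))*24 = (15*(2*(0 - 1)))*24 = (15*(2*(-1)))*24 = (15*(-2))*24 = -30*24 = -720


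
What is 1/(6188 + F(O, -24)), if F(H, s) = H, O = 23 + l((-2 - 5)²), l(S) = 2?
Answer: 1/6213 ≈ 0.00016095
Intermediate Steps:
O = 25 (O = 23 + 2 = 25)
1/(6188 + F(O, -24)) = 1/(6188 + 25) = 1/6213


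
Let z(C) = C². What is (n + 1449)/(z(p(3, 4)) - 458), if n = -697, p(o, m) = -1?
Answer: -752/457 ≈ -1.6455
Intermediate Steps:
(n + 1449)/(z(p(3, 4)) - 458) = (-697 + 1449)/((-1)² - 458) = 752/(1 - 458) = 752/(-457) = 752*(-1/457) = -752/457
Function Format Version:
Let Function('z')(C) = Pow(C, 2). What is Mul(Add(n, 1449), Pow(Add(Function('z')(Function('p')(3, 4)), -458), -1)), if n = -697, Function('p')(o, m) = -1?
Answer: Rational(-752, 457) ≈ -1.6455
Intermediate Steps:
Mul(Add(n, 1449), Pow(Add(Function('z')(Function('p')(3, 4)), -458), -1)) = Mul(Add(-697, 1449), Pow(Add(Pow(-1, 2), -458), -1)) = Mul(752, Pow(Add(1, -458), -1)) = Mul(752, Pow(-457, -1)) = Mul(752, Rational(-1, 457)) = Rational(-752, 457)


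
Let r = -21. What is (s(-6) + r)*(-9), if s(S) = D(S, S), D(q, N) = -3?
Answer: 216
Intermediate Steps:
s(S) = -3
(s(-6) + r)*(-9) = (-3 - 21)*(-9) = -24*(-9) = 216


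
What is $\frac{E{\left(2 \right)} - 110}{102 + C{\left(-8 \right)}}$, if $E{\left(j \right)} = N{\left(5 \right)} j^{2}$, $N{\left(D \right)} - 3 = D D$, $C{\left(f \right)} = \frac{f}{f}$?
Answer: $\frac{2}{103} \approx 0.019417$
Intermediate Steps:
$C{\left(f \right)} = 1$
$N{\left(D \right)} = 3 + D^{2}$ ($N{\left(D \right)} = 3 + D D = 3 + D^{2}$)
$E{\left(j \right)} = 28 j^{2}$ ($E{\left(j \right)} = \left(3 + 5^{2}\right) j^{2} = \left(3 + 25\right) j^{2} = 28 j^{2}$)
$\frac{E{\left(2 \right)} - 110}{102 + C{\left(-8 \right)}} = \frac{28 \cdot 2^{2} - 110}{102 + 1} = \frac{28 \cdot 4 - 110}{103} = \left(112 - 110\right) \frac{1}{103} = 2 \cdot \frac{1}{103} = \frac{2}{103}$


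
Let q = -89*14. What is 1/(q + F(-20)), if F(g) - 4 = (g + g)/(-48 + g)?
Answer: -17/21104 ≈ -0.00080553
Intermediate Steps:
F(g) = 4 + 2*g/(-48 + g) (F(g) = 4 + (g + g)/(-48 + g) = 4 + (2*g)/(-48 + g) = 4 + 2*g/(-48 + g))
q = -1246
1/(q + F(-20)) = 1/(-1246 + 6*(-32 - 20)/(-48 - 20)) = 1/(-1246 + 6*(-52)/(-68)) = 1/(-1246 + 6*(-1/68)*(-52)) = 1/(-1246 + 78/17) = 1/(-21104/17) = -17/21104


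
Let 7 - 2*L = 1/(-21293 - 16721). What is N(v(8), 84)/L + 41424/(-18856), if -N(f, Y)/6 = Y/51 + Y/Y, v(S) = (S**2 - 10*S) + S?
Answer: -71807089494/10662320831 ≈ -6.7347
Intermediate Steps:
v(S) = S**2 - 9*S
L = 266099/76028 (L = 7/2 - 1/(2*(-21293 - 16721)) = 7/2 - 1/2/(-38014) = 7/2 - 1/2*(-1/38014) = 7/2 + 1/76028 = 266099/76028 ≈ 3.5000)
N(f, Y) = -6 - 2*Y/17 (N(f, Y) = -6*(Y/51 + Y/Y) = -6*(Y*(1/51) + 1) = -6*(Y/51 + 1) = -6*(1 + Y/51) = -6 - 2*Y/17)
N(v(8), 84)/L + 41424/(-18856) = (-6 - 2/17*84)/(266099/76028) + 41424/(-18856) = (-6 - 168/17)*(76028/266099) + 41424*(-1/18856) = -270/17*76028/266099 - 5178/2357 = -20527560/4523683 - 5178/2357 = -71807089494/10662320831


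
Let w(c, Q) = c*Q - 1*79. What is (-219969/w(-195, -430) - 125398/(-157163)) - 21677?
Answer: -285416981437710/13165701673 ≈ -21679.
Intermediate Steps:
w(c, Q) = -79 + Q*c (w(c, Q) = Q*c - 79 = -79 + Q*c)
(-219969/w(-195, -430) - 125398/(-157163)) - 21677 = (-219969/(-79 - 430*(-195)) - 125398/(-157163)) - 21677 = (-219969/(-79 + 83850) - 125398*(-1/157163)) - 21677 = (-219969/83771 + 125398/157163) - 21677 = -24066272089/13165701673 - 21677 = -285416981437710/13165701673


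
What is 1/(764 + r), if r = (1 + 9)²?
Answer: 1/864 ≈ 0.0011574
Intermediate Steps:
r = 100 (r = 10² = 100)
1/(764 + r) = 1/(764 + 100) = 1/864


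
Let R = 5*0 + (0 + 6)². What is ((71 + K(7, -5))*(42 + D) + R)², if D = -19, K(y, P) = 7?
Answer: 3348900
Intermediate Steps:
R = 36 (R = 0 + 6² = 0 + 36 = 36)
((71 + K(7, -5))*(42 + D) + R)² = ((71 + 7)*(42 - 19) + 36)² = (78*23 + 36)² = (1794 + 36)² = 1830² = 3348900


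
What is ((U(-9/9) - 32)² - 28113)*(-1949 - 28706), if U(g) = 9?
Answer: 845587520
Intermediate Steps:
((U(-9/9) - 32)² - 28113)*(-1949 - 28706) = ((9 - 32)² - 28113)*(-1949 - 28706) = ((-23)² - 28113)*(-30655) = (529 - 28113)*(-30655) = -27584*(-30655) = 845587520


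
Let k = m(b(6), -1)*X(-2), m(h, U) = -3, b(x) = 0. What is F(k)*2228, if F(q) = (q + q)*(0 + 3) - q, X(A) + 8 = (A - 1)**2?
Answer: -33420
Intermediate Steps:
X(A) = -8 + (-1 + A)**2 (X(A) = -8 + (A - 1)**2 = -8 + (-1 + A)**2)
k = -3 (k = -3*(-8 + (-1 - 2)**2) = -3*(-8 + (-3)**2) = -3*(-8 + 9) = -3*1 = -3)
F(q) = 5*q (F(q) = (2*q)*3 - q = 6*q - q = 5*q)
F(k)*2228 = (5*(-3))*2228 = -15*2228 = -33420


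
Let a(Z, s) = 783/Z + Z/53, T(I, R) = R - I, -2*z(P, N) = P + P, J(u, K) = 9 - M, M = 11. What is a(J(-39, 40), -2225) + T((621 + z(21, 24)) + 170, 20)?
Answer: -121003/106 ≈ -1141.5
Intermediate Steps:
J(u, K) = -2 (J(u, K) = 9 - 1*11 = 9 - 11 = -2)
z(P, N) = -P (z(P, N) = -(P + P)/2 = -P)
a(Z, s) = 783/Z + Z/53 (a(Z, s) = 783/Z + Z*(1/53) = 783/Z + Z/53)
a(J(-39, 40), -2225) + T((621 + z(21, 24)) + 170, 20) = (783/(-2) + (1/53)*(-2)) + (20 - ((621 - 1*21) + 170)) = (783*(-½) - 2/53) + (20 - ((621 - 21) + 170)) = (-783/2 - 2/53) + (20 - (600 + 170)) = -41503/106 + (20 - 1*770) = -41503/106 + (20 - 770) = -41503/106 - 750 = -121003/106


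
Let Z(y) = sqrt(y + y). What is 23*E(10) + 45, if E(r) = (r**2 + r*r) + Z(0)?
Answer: 4645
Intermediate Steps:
Z(y) = sqrt(2)*sqrt(y) (Z(y) = sqrt(2*y) = sqrt(2)*sqrt(y))
E(r) = 2*r**2 (E(r) = (r**2 + r*r) + sqrt(2)*sqrt(0) = (r**2 + r**2) + sqrt(2)*0 = 2*r**2 + 0 = 2*r**2)
23*E(10) + 45 = 23*(2*10**2) + 45 = 23*(2*100) + 45 = 23*200 + 45 = 4600 + 45 = 4645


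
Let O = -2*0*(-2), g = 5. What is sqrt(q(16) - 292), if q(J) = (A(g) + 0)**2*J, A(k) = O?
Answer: 2*I*sqrt(73) ≈ 17.088*I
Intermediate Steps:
O = 0 (O = 0*(-2) = 0)
A(k) = 0
q(J) = 0 (q(J) = (0 + 0)**2*J = 0**2*J = 0*J = 0)
sqrt(q(16) - 292) = sqrt(0 - 292) = sqrt(-292) = 2*I*sqrt(73)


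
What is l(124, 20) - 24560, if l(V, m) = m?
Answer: -24540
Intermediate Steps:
l(124, 20) - 24560 = 20 - 24560 = -24540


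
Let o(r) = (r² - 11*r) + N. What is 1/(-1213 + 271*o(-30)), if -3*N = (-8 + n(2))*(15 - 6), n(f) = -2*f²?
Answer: 1/345125 ≈ 2.8975e-6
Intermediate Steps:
N = 48 (N = -(-8 - 2*2²)*(15 - 6)/3 = -(-8 - 2*4)*9/3 = -(-8 - 8)*9/3 = -(-16)*9/3 = -⅓*(-144) = 48)
o(r) = 48 + r² - 11*r (o(r) = (r² - 11*r) + 48 = 48 + r² - 11*r)
1/(-1213 + 271*o(-30)) = 1/(-1213 + 271*(48 + (-30)² - 11*(-30))) = 1/(-1213 + 271*(48 + 900 + 330)) = 1/(-1213 + 271*1278) = 1/(-1213 + 346338) = 1/345125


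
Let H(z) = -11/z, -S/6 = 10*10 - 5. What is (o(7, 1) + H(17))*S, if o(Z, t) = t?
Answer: -3420/17 ≈ -201.18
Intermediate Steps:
S = -570 (S = -6*(10*10 - 5) = -6*(100 - 5) = -6*95 = -570)
(o(7, 1) + H(17))*S = (1 - 11/17)*(-570) = (6/17)*(-570) = -3420/17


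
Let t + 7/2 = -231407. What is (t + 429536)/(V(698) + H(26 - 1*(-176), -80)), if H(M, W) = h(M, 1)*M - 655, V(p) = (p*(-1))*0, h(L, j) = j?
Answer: -396251/906 ≈ -437.36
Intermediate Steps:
V(p) = 0 (V(p) = -p*0 = 0)
H(M, W) = -655 + M (H(M, W) = 1*M - 655 = M - 655 = -655 + M)
t = -462821/2 (t = -7/2 - 231407 = -462821/2 ≈ -2.3141e+5)
(t + 429536)/(V(698) + H(26 - 1*(-176), -80)) = (-462821/2 + 429536)/(0 + (-655 + (26 - 1*(-176)))) = 396251/(2*(0 + (-655 + (26 + 176)))) = 396251/(2*(0 + (-655 + 202))) = 396251/(2*(0 - 453)) = (396251/2)/(-453) = (396251/2)*(-1/453) = -396251/906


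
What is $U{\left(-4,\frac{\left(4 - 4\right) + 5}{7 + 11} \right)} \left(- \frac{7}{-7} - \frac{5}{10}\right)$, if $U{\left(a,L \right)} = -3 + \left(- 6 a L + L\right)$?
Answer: $\frac{71}{36} \approx 1.9722$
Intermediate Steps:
$U{\left(a,L \right)} = -3 + L - 6 L a$ ($U{\left(a,L \right)} = -3 - \left(- L + 6 L a\right) = -3 + L - 6 L a$)
$U{\left(-4,\frac{\left(4 - 4\right) + 5}{7 + 11} \right)} \left(- \frac{7}{-7} - \frac{5}{10}\right) = \left(-3 + \frac{\left(4 - 4\right) + 5}{7 + 11} - 6 \frac{\left(4 - 4\right) + 5}{7 + 11} \left(-4\right)\right) \left(- \frac{7}{-7} - \frac{5}{10}\right) = \left(-3 + \frac{0 + 5}{18} - 6 \frac{0 + 5}{18} \left(-4\right)\right) \left(\left(-7\right) \left(- \frac{1}{7}\right) - \frac{1}{2}\right) = \left(-3 + 5 \cdot \frac{1}{18} - 6 \cdot 5 \cdot \frac{1}{18} \left(-4\right)\right) \left(1 - \frac{1}{2}\right) = \left(-3 + \frac{5}{18} - \frac{5}{3} \left(-4\right)\right) \frac{1}{2} = \left(-3 + \frac{5}{18} + \frac{20}{3}\right) \frac{1}{2} = \frac{71}{18} \cdot \frac{1}{2} = \frac{71}{36}$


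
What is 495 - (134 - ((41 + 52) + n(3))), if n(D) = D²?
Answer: 463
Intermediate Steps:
495 - (134 - ((41 + 52) + n(3))) = 495 - (134 - ((41 + 52) + 3²)) = 495 - (134 - (93 + 9)) = 495 - (134 - 1*102) = 495 - (134 - 102) = 495 - 1*32 = 495 - 32 = 463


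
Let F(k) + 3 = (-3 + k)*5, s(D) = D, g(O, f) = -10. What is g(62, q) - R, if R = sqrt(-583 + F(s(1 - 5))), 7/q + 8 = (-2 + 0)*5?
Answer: -10 - 3*I*sqrt(69) ≈ -10.0 - 24.92*I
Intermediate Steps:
q = -7/18 (q = 7/(-8 + (-2 + 0)*5) = 7/(-8 - 2*5) = 7/(-8 - 10) = 7/(-18) = 7*(-1/18) = -7/18 ≈ -0.38889)
F(k) = -18 + 5*k (F(k) = -3 + (-3 + k)*5 = -3 + (-15 + 5*k) = -18 + 5*k)
R = 3*I*sqrt(69) (R = sqrt(-583 + (-18 + 5*(1 - 5))) = sqrt(-583 + (-18 + 5*(-4))) = sqrt(-583 + (-18 - 20)) = sqrt(-583 - 38) = sqrt(-621) = 3*I*sqrt(69) ≈ 24.92*I)
g(62, q) - R = -10 - 3*I*sqrt(69)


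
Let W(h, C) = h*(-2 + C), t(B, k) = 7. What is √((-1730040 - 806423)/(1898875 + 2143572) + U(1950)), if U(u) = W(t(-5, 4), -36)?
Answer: I*√4357059998162155/4042447 ≈ 16.329*I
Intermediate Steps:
U(u) = -266 (U(u) = 7*(-2 - 36) = 7*(-38) = -266)
√((-1730040 - 806423)/(1898875 + 2143572) + U(1950)) = √((-1730040 - 806423)/(1898875 + 2143572) - 266) = √(-2536463/4042447 - 266) = √(-1077827365/4042447) = I*√4357059998162155/4042447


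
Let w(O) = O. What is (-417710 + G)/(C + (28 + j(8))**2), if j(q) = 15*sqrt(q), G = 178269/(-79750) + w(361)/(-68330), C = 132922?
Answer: -550794776560624952/178623093050681125 + 1365747973701312*sqrt(2)/35724618610136225 ≈ -3.0295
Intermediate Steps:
G = -610495526/272465875 (G = 178269/(-79750) + 361/(-68330) = 178269*(-1/79750) + 361*(-1/68330) = -178269/79750 - 361/68330 = -610495526/272465875 ≈ -2.2406)
(-417710 + G)/(C + (28 + j(8))**2) = (-417710 - 610495526/272465875)/(132922 + (28 + 15*sqrt(8))**2) = -113812331141776/(272465875*(132922 + (28 + 15*(2*sqrt(2)))**2)) = -113812331141776/(272465875*(132922 + (28 + 30*sqrt(2))**2))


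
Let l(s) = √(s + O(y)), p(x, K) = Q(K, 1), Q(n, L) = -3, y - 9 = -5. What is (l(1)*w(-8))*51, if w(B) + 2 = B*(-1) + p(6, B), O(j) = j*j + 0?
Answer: 153*√17 ≈ 630.83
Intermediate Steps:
y = 4 (y = 9 - 5 = 4)
O(j) = j² (O(j) = j² + 0 = j²)
p(x, K) = -3
l(s) = √(16 + s) (l(s) = √(s + 4²) = √(s + 16) = √(16 + s))
w(B) = -5 - B (w(B) = -2 + (B*(-1) - 3) = -2 + (-B - 3) = -2 + (-3 - B) = -5 - B)
(l(1)*w(-8))*51 = (√(16 + 1)*(-5 - 1*(-8)))*51 = (√17*(-5 + 8))*51 = (√17*3)*51 = (3*√17)*51 = 153*√17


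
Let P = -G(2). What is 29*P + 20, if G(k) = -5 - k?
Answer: 223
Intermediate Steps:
P = 7 (P = -(-5 - 1*2) = -(-5 - 2) = -1*(-7) = 7)
29*P + 20 = 29*7 + 20 = 203 + 20 = 223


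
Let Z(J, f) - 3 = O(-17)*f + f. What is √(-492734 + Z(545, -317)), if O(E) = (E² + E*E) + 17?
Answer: I*√681663 ≈ 825.63*I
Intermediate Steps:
O(E) = 17 + 2*E² (O(E) = (E² + E²) + 17 = 2*E² + 17 = 17 + 2*E²)
Z(J, f) = 3 + 596*f (Z(J, f) = 3 + ((17 + 2*(-17)²)*f + f) = 3 + ((17 + 2*289)*f + f) = 3 + ((17 + 578)*f + f) = 3 + (595*f + f) = 3 + 596*f)
√(-492734 + Z(545, -317)) = √(-492734 + (3 + 596*(-317))) = √(-492734 + (3 - 188932)) = √(-492734 - 188929) = √(-681663) = I*√681663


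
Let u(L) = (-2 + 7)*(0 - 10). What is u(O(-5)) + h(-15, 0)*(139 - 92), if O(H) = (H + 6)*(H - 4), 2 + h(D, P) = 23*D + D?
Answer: -17064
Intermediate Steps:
h(D, P) = -2 + 24*D (h(D, P) = -2 + (23*D + D) = -2 + 24*D)
O(H) = (-4 + H)*(6 + H) (O(H) = (6 + H)*(-4 + H) = (-4 + H)*(6 + H))
u(L) = -50 (u(L) = 5*(-10) = -50)
u(O(-5)) + h(-15, 0)*(139 - 92) = -50 + (-2 + 24*(-15))*(139 - 92) = -50 + (-2 - 360)*47 = -50 - 362*47 = -50 - 17014 = -17064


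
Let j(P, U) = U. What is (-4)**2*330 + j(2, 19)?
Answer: 5299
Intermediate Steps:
(-4)**2*330 + j(2, 19) = (-4)**2*330 + 19 = 16*330 + 19 = 5280 + 19 = 5299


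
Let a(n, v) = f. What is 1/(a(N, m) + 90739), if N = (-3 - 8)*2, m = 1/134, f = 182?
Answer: 1/90921 ≈ 1.0999e-5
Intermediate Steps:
m = 1/134 ≈ 0.0074627
N = -22 (N = -11*2 = -22)
a(n, v) = 182
1/(a(N, m) + 90739) = 1/(182 + 90739) = 1/90921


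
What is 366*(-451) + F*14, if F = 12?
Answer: -164898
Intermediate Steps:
366*(-451) + F*14 = 366*(-451) + 12*14 = -165066 + 168 = -164898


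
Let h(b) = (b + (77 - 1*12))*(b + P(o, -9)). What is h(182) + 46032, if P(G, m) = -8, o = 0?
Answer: 89010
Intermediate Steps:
h(b) = (-8 + b)*(65 + b) (h(b) = (b + (77 - 1*12))*(b - 8) = (b + (77 - 12))*(-8 + b) = (b + 65)*(-8 + b) = (65 + b)*(-8 + b) = (-8 + b)*(65 + b))
h(182) + 46032 = (-520 + 182² + 57*182) + 46032 = (-520 + 33124 + 10374) + 46032 = 42978 + 46032 = 89010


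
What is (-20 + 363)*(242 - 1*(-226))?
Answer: 160524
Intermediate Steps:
(-20 + 363)*(242 - 1*(-226)) = 343*(242 + 226) = 343*468 = 160524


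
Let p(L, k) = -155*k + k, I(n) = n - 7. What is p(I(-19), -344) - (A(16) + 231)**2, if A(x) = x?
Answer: -8033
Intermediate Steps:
I(n) = -7 + n
p(L, k) = -154*k
p(I(-19), -344) - (A(16) + 231)**2 = -154*(-344) - (16 + 231)**2 = 52976 - 1*247**2 = 52976 - 1*61009 = 52976 - 61009 = -8033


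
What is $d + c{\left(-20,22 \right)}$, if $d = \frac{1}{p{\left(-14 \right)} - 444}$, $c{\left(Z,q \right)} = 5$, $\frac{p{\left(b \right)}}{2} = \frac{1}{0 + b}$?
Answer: $\frac{15538}{3109} \approx 4.9977$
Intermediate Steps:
$p{\left(b \right)} = \frac{2}{b}$ ($p{\left(b \right)} = \frac{2}{0 + b} = \frac{2}{b}$)
$d = - \frac{7}{3109}$ ($d = \frac{1}{\frac{2}{-14} - 444} = \frac{1}{2 \left(- \frac{1}{14}\right) - 444} = \frac{1}{- \frac{1}{7} - 444} = \frac{1}{- \frac{3109}{7}} = - \frac{7}{3109} \approx -0.0022515$)
$d + c{\left(-20,22 \right)} = - \frac{7}{3109} + 5 = \frac{15538}{3109}$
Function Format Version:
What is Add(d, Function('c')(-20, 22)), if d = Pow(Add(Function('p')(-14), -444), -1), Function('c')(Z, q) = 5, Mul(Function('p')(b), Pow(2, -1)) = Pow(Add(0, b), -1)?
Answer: Rational(15538, 3109) ≈ 4.9977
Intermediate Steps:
Function('p')(b) = Mul(2, Pow(b, -1)) (Function('p')(b) = Mul(2, Pow(Add(0, b), -1)) = Mul(2, Pow(b, -1)))
d = Rational(-7, 3109) (d = Pow(Add(Mul(2, Pow(-14, -1)), -444), -1) = Pow(Add(Mul(2, Rational(-1, 14)), -444), -1) = Pow(Add(Rational(-1, 7), -444), -1) = Pow(Rational(-3109, 7), -1) = Rational(-7, 3109) ≈ -0.0022515)
Add(d, Function('c')(-20, 22)) = Add(Rational(-7, 3109), 5) = Rational(15538, 3109)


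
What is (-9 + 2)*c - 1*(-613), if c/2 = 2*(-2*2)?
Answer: 725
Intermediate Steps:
c = -16 (c = 2*(2*(-2*2)) = 2*(2*(-4)) = 2*(-8) = -16)
(-9 + 2)*c - 1*(-613) = (-9 + 2)*(-16) - 1*(-613) = -7*(-16) + 613 = 112 + 613 = 725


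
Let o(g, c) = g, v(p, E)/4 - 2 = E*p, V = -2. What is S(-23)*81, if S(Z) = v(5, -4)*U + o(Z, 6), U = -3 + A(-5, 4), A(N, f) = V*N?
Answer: -42687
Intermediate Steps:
v(p, E) = 8 + 4*E*p (v(p, E) = 8 + 4*(E*p) = 8 + 4*E*p)
A(N, f) = -2*N
U = 7 (U = -3 - 2*(-5) = -3 + 10 = 7)
S(Z) = -504 + Z (S(Z) = (8 + 4*(-4)*5)*7 + Z = (8 - 80)*7 + Z = -72*7 + Z = -504 + Z)
S(-23)*81 = (-504 - 23)*81 = -527*81 = -42687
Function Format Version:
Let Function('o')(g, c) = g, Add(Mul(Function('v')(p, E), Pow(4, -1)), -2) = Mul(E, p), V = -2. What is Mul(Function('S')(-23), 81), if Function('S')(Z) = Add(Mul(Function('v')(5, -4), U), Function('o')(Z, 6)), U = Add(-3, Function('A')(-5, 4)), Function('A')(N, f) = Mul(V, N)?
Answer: -42687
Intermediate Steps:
Function('v')(p, E) = Add(8, Mul(4, E, p)) (Function('v')(p, E) = Add(8, Mul(4, Mul(E, p))) = Add(8, Mul(4, E, p)))
Function('A')(N, f) = Mul(-2, N)
U = 7 (U = Add(-3, Mul(-2, -5)) = Add(-3, 10) = 7)
Function('S')(Z) = Add(-504, Z) (Function('S')(Z) = Add(Mul(Add(8, Mul(4, -4, 5)), 7), Z) = Add(Mul(Add(8, -80), 7), Z) = Add(Mul(-72, 7), Z) = Add(-504, Z))
Mul(Function('S')(-23), 81) = Mul(Add(-504, -23), 81) = Mul(-527, 81) = -42687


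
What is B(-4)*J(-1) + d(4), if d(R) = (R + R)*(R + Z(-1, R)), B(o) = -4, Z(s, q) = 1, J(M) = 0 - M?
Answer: 36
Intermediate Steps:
J(M) = -M
d(R) = 2*R*(1 + R) (d(R) = (R + R)*(R + 1) = (2*R)*(1 + R) = 2*R*(1 + R))
B(-4)*J(-1) + d(4) = -(-4)*(-1) + 2*4*(1 + 4) = -4*1 + 2*4*5 = -4 + 40 = 36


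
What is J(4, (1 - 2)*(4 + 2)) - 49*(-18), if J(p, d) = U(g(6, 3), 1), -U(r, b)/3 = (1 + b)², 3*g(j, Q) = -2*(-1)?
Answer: 870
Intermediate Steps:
g(j, Q) = ⅔ (g(j, Q) = (-2*(-1))/3 = (⅓)*2 = ⅔)
U(r, b) = -3*(1 + b)²
J(p, d) = -12 (J(p, d) = -3*(1 + 1)² = -3*2² = -3*4 = -12)
J(4, (1 - 2)*(4 + 2)) - 49*(-18) = -12 - 49*(-18) = -12 + 882 = 870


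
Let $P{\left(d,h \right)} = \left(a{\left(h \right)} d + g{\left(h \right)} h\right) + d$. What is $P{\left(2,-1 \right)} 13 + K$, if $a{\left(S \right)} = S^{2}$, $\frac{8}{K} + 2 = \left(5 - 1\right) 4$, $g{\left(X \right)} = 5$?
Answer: $- \frac{87}{7} \approx -12.429$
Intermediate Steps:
$K = \frac{4}{7}$ ($K = \frac{8}{-2 + \left(5 - 1\right) 4} = \frac{8}{-2 + 4 \cdot 4} = \frac{8}{-2 + 16} = \frac{8}{14} = 8 \cdot \frac{1}{14} = \frac{4}{7} \approx 0.57143$)
$P{\left(d,h \right)} = d + 5 h + d h^{2}$ ($P{\left(d,h \right)} = \left(h^{2} d + 5 h\right) + d = \left(d h^{2} + 5 h\right) + d = \left(5 h + d h^{2}\right) + d = d + 5 h + d h^{2}$)
$P{\left(2,-1 \right)} 13 + K = \left(2 + 5 \left(-1\right) + 2 \left(-1\right)^{2}\right) 13 + \frac{4}{7} = \left(2 - 5 + 2 \cdot 1\right) 13 + \frac{4}{7} = \left(2 - 5 + 2\right) 13 + \frac{4}{7} = \left(-1\right) 13 + \frac{4}{7} = -13 + \frac{4}{7} = - \frac{87}{7}$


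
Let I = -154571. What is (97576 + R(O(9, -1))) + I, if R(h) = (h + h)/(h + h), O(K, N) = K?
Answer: -56994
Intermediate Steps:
R(h) = 1 (R(h) = (2*h)/((2*h)) = (2*h)*(1/(2*h)) = 1)
(97576 + R(O(9, -1))) + I = (97576 + 1) - 154571 = 97577 - 154571 = -56994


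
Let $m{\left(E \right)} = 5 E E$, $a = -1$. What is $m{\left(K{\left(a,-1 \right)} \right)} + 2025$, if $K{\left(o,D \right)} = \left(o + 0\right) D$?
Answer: $2030$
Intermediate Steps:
$K{\left(o,D \right)} = D o$ ($K{\left(o,D \right)} = o D = D o$)
$m{\left(E \right)} = 5 E^{2}$
$m{\left(K{\left(a,-1 \right)} \right)} + 2025 = 5 \left(\left(-1\right) \left(-1\right)\right)^{2} + 2025 = 5 \cdot 1^{2} + 2025 = 5 \cdot 1 + 2025 = 5 + 2025 = 2030$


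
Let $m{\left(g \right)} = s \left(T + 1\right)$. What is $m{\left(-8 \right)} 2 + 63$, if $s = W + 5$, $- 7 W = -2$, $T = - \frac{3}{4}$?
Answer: $\frac{919}{14} \approx 65.643$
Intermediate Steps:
$T = - \frac{3}{4}$ ($T = \left(-3\right) \frac{1}{4} = - \frac{3}{4} \approx -0.75$)
$W = \frac{2}{7}$ ($W = \left(- \frac{1}{7}\right) \left(-2\right) = \frac{2}{7} \approx 0.28571$)
$s = \frac{37}{7}$ ($s = \frac{2}{7} + 5 = \frac{37}{7} \approx 5.2857$)
$m{\left(g \right)} = \frac{37}{28}$ ($m{\left(g \right)} = \frac{37 \left(- \frac{3}{4} + 1\right)}{7} = \frac{37}{7} \cdot \frac{1}{4} = \frac{37}{28}$)
$m{\left(-8 \right)} 2 + 63 = \frac{37}{28} \cdot 2 + 63 = \frac{37}{14} + 63 = \frac{919}{14}$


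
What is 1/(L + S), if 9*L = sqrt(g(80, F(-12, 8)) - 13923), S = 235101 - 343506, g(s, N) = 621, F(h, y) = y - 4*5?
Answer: -975645/105764797703 - 3*I*sqrt(1478)/105764797703 ≈ -9.2247e-6 - 1.0905e-9*I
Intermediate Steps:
F(h, y) = -20 + y (F(h, y) = y - 20 = -20 + y)
S = -108405
L = I*sqrt(1478)/3 (L = sqrt(621 - 13923)/9 = sqrt(-13302)/9 = (3*I*sqrt(1478))/9 = I*sqrt(1478)/3 ≈ 12.815*I)
1/(L + S) = 1/(I*sqrt(1478)/3 - 108405) = 1/(-108405 + I*sqrt(1478)/3)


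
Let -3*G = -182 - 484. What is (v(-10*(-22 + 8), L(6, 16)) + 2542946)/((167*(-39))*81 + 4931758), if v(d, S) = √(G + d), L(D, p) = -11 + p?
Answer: 2542946/4404205 + √362/4404205 ≈ 0.57739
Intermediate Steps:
G = 222 (G = -(-182 - 484)/3 = -⅓*(-666) = 222)
v(d, S) = √(222 + d)
(v(-10*(-22 + 8), L(6, 16)) + 2542946)/((167*(-39))*81 + 4931758) = (√(222 - 10*(-22 + 8)) + 2542946)/((167*(-39))*81 + 4931758) = (√(222 - 10*(-14)) + 2542946)/(-6513*81 + 4931758) = (√(222 + 140) + 2542946)/(-527553 + 4931758) = (√362 + 2542946)/4404205 = (2542946 + √362)*(1/4404205) = 2542946/4404205 + √362/4404205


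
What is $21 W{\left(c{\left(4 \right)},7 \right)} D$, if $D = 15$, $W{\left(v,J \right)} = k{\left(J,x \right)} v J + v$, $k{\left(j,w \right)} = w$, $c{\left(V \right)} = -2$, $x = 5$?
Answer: $-22680$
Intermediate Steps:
$W{\left(v,J \right)} = v + 5 J v$ ($W{\left(v,J \right)} = 5 v J + v = 5 J v + v = v + 5 J v$)
$21 W{\left(c{\left(4 \right)},7 \right)} D = 21 \left(- 2 \left(1 + 5 \cdot 7\right)\right) 15 = 21 \left(- 2 \left(1 + 35\right)\right) 15 = 21 \left(\left(-2\right) 36\right) 15 = 21 \left(-72\right) 15 = \left(-1512\right) 15 = -22680$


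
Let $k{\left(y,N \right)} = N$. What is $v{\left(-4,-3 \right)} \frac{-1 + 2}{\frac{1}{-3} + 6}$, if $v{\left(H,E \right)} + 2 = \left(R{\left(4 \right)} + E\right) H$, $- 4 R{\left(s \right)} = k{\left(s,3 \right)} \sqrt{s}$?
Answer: $\frac{48}{17} \approx 2.8235$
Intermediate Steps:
$R{\left(s \right)} = - \frac{3 \sqrt{s}}{4}$
$v{\left(H,E \right)} = -2 + H \left(- \frac{3}{2} + E\right)$ ($v{\left(H,E \right)} = -2 + \left(- \frac{3 \sqrt{4}}{4} + E\right) H = -2 + \left(\left(- \frac{3}{4}\right) 2 + E\right) H = -2 + \left(- \frac{3}{2} + E\right) H = -2 + H \left(- \frac{3}{2} + E\right)$)
$v{\left(-4,-3 \right)} \frac{-1 + 2}{\frac{1}{-3} + 6} = \left(-2 - -6 - -12\right) \frac{-1 + 2}{\frac{1}{-3} + 6} = \left(-2 + 6 + 12\right) 1 \frac{1}{- \frac{1}{3} + 6} = 16 \cdot 1 \frac{1}{\frac{17}{3}} = 16 \cdot 1 \cdot \frac{3}{17} = 16 \cdot \frac{3}{17} = \frac{48}{17}$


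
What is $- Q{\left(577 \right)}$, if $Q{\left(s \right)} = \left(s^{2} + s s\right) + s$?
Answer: $-666435$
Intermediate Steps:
$Q{\left(s \right)} = s + 2 s^{2}$ ($Q{\left(s \right)} = \left(s^{2} + s^{2}\right) + s = 2 s^{2} + s = s + 2 s^{2}$)
$- Q{\left(577 \right)} = - 577 \left(1 + 2 \cdot 577\right) = - 577 \left(1 + 1154\right) = - 577 \cdot 1155 = \left(-1\right) 666435 = -666435$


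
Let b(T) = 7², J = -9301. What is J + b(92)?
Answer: -9252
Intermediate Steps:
b(T) = 49
J + b(92) = -9301 + 49 = -9252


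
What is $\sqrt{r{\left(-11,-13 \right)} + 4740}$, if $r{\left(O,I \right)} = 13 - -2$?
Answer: $\sqrt{4755} \approx 68.957$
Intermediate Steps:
$r{\left(O,I \right)} = 15$ ($r{\left(O,I \right)} = 13 + 2 = 15$)
$\sqrt{r{\left(-11,-13 \right)} + 4740} = \sqrt{15 + 4740} = \sqrt{4755}$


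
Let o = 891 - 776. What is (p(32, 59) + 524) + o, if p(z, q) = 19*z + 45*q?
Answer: 3902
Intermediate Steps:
o = 115
(p(32, 59) + 524) + o = ((19*32 + 45*59) + 524) + 115 = ((608 + 2655) + 524) + 115 = (3263 + 524) + 115 = 3787 + 115 = 3902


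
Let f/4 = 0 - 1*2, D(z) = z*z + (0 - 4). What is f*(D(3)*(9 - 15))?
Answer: 240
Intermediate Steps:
D(z) = -4 + z² (D(z) = z² - 4 = -4 + z²)
f = -8 (f = 4*(0 - 1*2) = 4*(0 - 2) = 4*(-2) = -8)
f*(D(3)*(9 - 15)) = -8*(-4 + 3²)*(9 - 15) = -8*(-4 + 9)*(-6) = -40*(-6) = -8*(-30) = 240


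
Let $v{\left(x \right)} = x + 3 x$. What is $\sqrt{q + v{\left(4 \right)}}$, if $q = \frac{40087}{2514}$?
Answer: $\frac{7 \sqrt{4120446}}{2514} \approx 5.652$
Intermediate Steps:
$q = \frac{40087}{2514}$ ($q = 40087 \cdot \frac{1}{2514} = \frac{40087}{2514} \approx 15.946$)
$v{\left(x \right)} = 4 x$
$\sqrt{q + v{\left(4 \right)}} = \sqrt{\frac{40087}{2514} + 4 \cdot 4} = \sqrt{\frac{40087}{2514} + 16} = \sqrt{\frac{80311}{2514}} = \frac{7 \sqrt{4120446}}{2514}$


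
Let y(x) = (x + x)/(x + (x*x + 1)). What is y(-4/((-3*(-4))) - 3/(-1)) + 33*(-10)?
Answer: -31962/97 ≈ -329.50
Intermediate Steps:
y(x) = 2*x/(1 + x + x**2) (y(x) = (2*x)/(x + (x**2 + 1)) = (2*x)/(x + (1 + x**2)) = (2*x)/(1 + x + x**2) = 2*x/(1 + x + x**2))
y(-4/((-3*(-4))) - 3/(-1)) + 33*(-10) = 2*(-4/((-3*(-4))) - 3/(-1))/(1 + (-4/((-3*(-4))) - 3/(-1)) + (-4/((-3*(-4))) - 3/(-1))**2) + 33*(-10) = 2*(-4/12 - 3*(-1))/(1 + (-4/12 - 3*(-1)) + (-4/12 - 3*(-1))**2) - 330 = 2*(-4*1/12 + 3)/(1 + (-4*1/12 + 3) + (-4*1/12 + 3)**2) - 330 = 2*(-1/3 + 3)/(1 + (-1/3 + 3) + (-1/3 + 3)**2) - 330 = 2*(8/3)/(1 + 8/3 + (8/3)**2) - 330 = 2*(8/3)/(1 + 8/3 + 64/9) - 330 = 2*(8/3)/(97/9) - 330 = 2*(8/3)*(9/97) - 330 = 48/97 - 330 = -31962/97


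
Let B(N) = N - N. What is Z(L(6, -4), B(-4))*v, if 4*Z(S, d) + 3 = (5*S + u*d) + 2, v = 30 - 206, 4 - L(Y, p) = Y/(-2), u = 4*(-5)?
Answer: -1496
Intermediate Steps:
B(N) = 0
u = -20
L(Y, p) = 4 + Y/2 (L(Y, p) = 4 - Y/(-2) = 4 - Y*(-1)/2 = 4 - (-1)*Y/2 = 4 + Y/2)
v = -176
Z(S, d) = -¼ - 5*d + 5*S/4 (Z(S, d) = -¾ + ((5*S - 20*d) + 2)/4 = -¾ + ((-20*d + 5*S) + 2)/4 = -¾ + (2 - 20*d + 5*S)/4 = -¾ + (½ - 5*d + 5*S/4) = -¼ - 5*d + 5*S/4)
Z(L(6, -4), B(-4))*v = (-¼ - 5*0 + 5*(4 + (½)*6)/4)*(-176) = (-¼ + 0 + 5*(4 + 3)/4)*(-176) = (-¼ + 0 + (5/4)*7)*(-176) = (-¼ + 0 + 35/4)*(-176) = (17/2)*(-176) = -1496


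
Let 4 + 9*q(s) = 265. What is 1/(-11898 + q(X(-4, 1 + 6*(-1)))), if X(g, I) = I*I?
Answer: -1/11869 ≈ -8.4253e-5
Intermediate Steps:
X(g, I) = I²
q(s) = 29 (q(s) = -4/9 + (⅑)*265 = -4/9 + 265/9 = 29)
1/(-11898 + q(X(-4, 1 + 6*(-1)))) = 1/(-11898 + 29) = 1/(-11869) = -1/11869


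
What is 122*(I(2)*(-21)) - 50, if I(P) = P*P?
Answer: -10298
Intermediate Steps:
I(P) = P²
122*(I(2)*(-21)) - 50 = 122*(2²*(-21)) - 50 = 122*(4*(-21)) - 50 = 122*(-84) - 50 = -10248 - 50 = -10298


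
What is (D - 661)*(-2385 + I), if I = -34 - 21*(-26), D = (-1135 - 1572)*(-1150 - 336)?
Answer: -7533095493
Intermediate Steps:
D = 4022602 (D = -2707*(-1486) = 4022602)
I = 512 (I = -34 + 546 = 512)
(D - 661)*(-2385 + I) = (4022602 - 661)*(-2385 + 512) = 4021941*(-1873) = -7533095493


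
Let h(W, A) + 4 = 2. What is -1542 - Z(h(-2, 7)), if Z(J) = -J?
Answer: -1544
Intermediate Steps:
h(W, A) = -2 (h(W, A) = -4 + 2 = -2)
-1542 - Z(h(-2, 7)) = -1542 - (-1)*(-2) = -1542 - 1*2 = -1542 - 2 = -1544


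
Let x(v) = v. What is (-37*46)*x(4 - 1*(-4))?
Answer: -13616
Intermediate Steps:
(-37*46)*x(4 - 1*(-4)) = (-37*46)*(4 - 1*(-4)) = -1702*(4 + 4) = -1702*8 = -13616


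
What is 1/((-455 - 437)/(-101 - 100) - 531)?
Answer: -201/105839 ≈ -0.0018991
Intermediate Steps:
1/((-455 - 437)/(-101 - 100) - 531) = 1/(-892/(-201) - 531) = 1/(-892*(-1/201) - 531) = 1/(892/201 - 531) = 1/(-105839/201) = -201/105839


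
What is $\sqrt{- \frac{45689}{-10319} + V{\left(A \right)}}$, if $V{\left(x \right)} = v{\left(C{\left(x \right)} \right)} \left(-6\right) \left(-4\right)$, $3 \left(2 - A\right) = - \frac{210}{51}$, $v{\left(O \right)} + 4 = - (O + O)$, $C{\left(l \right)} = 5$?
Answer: $\frac{i \sqrt{35306406905}}{10319} \approx 18.209 i$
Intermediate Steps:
$v{\left(O \right)} = -4 - 2 O$ ($v{\left(O \right)} = -4 - \left(O + O\right) = -4 - 2 O$)
$A = \frac{172}{51}$ ($A = 2 - \frac{\left(-210\right) \frac{1}{51}}{3} = 2 - - \frac{70}{51} = 2 + \frac{70}{51} = \frac{172}{51} \approx 3.3725$)
$V{\left(x \right)} = -336$ ($V{\left(x \right)} = \left(-4 - 10\right) \left(-6\right) \left(-4\right) = \left(-14\right) \left(-6\right) \left(-4\right) = 84 \left(-4\right) = -336$)
$\sqrt{- \frac{45689}{-10319} + V{\left(A \right)}} = \sqrt{- \frac{45689}{-10319} - 336} = \sqrt{\left(-45689\right) \left(- \frac{1}{10319}\right) - 336} = \sqrt{\frac{45689}{10319} - 336} = \sqrt{- \frac{3421495}{10319}} = \frac{i \sqrt{35306406905}}{10319}$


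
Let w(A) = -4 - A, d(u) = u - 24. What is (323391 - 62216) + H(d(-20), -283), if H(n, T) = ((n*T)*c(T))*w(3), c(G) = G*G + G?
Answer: -6955949009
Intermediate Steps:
d(u) = -24 + u
c(G) = G + G² (c(G) = G² + G = G + G²)
H(n, T) = -7*n*T²*(1 + T) (H(n, T) = ((n*T)*(T*(1 + T)))*(-4 - 1*3) = ((T*n)*(T*(1 + T)))*(-4 - 3) = (n*T²*(1 + T))*(-7) = -7*n*T²*(1 + T))
(323391 - 62216) + H(d(-20), -283) = (323391 - 62216) - 7*(-24 - 20)*(-283)²*(1 - 283) = 261175 - 7*(-44)*80089*(-282) = 261175 - 6956210184 = -6955949009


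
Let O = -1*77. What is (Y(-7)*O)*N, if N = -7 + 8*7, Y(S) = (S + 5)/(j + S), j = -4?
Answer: -686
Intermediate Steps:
Y(S) = (5 + S)/(-4 + S) (Y(S) = (S + 5)/(-4 + S) = (5 + S)/(-4 + S))
O = -77
N = 49 (N = -7 + 56 = 49)
(Y(-7)*O)*N = (((5 - 7)/(-4 - 7))*(-77))*49 = ((-2/(-11))*(-77))*49 = (-1/11*(-2)*(-77))*49 = ((2/11)*(-77))*49 = -14*49 = -686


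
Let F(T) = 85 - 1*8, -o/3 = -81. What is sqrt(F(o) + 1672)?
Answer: sqrt(1749) ≈ 41.821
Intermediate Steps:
o = 243 (o = -3*(-81) = 243)
F(T) = 77 (F(T) = 85 - 8 = 77)
sqrt(F(o) + 1672) = sqrt(77 + 1672) = sqrt(1749)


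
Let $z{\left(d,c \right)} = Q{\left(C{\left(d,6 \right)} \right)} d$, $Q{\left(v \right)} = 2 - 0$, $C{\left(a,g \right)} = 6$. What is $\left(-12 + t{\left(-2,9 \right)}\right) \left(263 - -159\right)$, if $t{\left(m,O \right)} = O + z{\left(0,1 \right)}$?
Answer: $-1266$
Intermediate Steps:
$Q{\left(v \right)} = 2$ ($Q{\left(v \right)} = 2 + 0 = 2$)
$z{\left(d,c \right)} = 2 d$
$t{\left(m,O \right)} = O$ ($t{\left(m,O \right)} = O + 2 \cdot 0 = O + 0 = O$)
$\left(-12 + t{\left(-2,9 \right)}\right) \left(263 - -159\right) = \left(-12 + 9\right) \left(263 - -159\right) = - 3 \left(263 + 159\right) = \left(-3\right) 422 = -1266$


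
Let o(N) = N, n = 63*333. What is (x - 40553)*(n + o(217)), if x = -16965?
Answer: -1219151528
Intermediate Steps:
n = 20979
(x - 40553)*(n + o(217)) = (-16965 - 40553)*(20979 + 217) = -57518*21196 = -1219151528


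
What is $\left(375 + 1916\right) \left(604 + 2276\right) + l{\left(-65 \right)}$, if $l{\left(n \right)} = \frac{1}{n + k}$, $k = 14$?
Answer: $\frac{336502079}{51} \approx 6.5981 \cdot 10^{6}$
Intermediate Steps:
$l{\left(n \right)} = \frac{1}{14 + n}$ ($l{\left(n \right)} = \frac{1}{n + 14} = \frac{1}{14 + n}$)
$\left(375 + 1916\right) \left(604 + 2276\right) + l{\left(-65 \right)} = \left(375 + 1916\right) \left(604 + 2276\right) + \frac{1}{14 - 65} = 2291 \cdot 2880 + \frac{1}{-51} = 6598080 - \frac{1}{51} = \frac{336502079}{51}$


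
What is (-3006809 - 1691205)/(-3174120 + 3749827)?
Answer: -4698014/575707 ≈ -8.1604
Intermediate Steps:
(-3006809 - 1691205)/(-3174120 + 3749827) = -4698014/575707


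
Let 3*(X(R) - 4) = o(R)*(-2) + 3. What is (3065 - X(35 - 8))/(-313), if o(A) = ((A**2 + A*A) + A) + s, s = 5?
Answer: -12160/939 ≈ -12.950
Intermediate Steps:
o(A) = 5 + A + 2*A**2 (o(A) = ((A**2 + A*A) + A) + 5 = ((A**2 + A**2) + A) + 5 = (2*A**2 + A) + 5 = (A + 2*A**2) + 5 = 5 + A + 2*A**2)
X(R) = 5/3 - 4*R**2/3 - 2*R/3 (X(R) = 4 + ((5 + R + 2*R**2)*(-2) + 3)/3 = 4 + ((-10 - 4*R**2 - 2*R) + 3)/3 = 4 + (-7 - 4*R**2 - 2*R)/3 = 4 + (-7/3 - 4*R**2/3 - 2*R/3) = 5/3 - 4*R**2/3 - 2*R/3)
(3065 - X(35 - 8))/(-313) = (3065 - (5/3 - 4*(35 - 8)**2/3 - 2*(35 - 8)/3))/(-313) = (3065 - (5/3 - 4/3*27**2 - 2/3*27))*(-1/313) = (3065 - (5/3 - 4/3*729 - 18))*(-1/313) = (3065 - (5/3 - 972 - 18))*(-1/313) = (3065 - 1*(-2965/3))*(-1/313) = (3065 + 2965/3)*(-1/313) = (12160/3)*(-1/313) = -12160/939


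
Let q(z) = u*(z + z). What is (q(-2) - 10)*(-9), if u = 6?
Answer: 306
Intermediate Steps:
q(z) = 12*z (q(z) = 6*(z + z) = 6*(2*z) = 12*z)
(q(-2) - 10)*(-9) = (12*(-2) - 10)*(-9) = (-24 - 10)*(-9) = -34*(-9) = 306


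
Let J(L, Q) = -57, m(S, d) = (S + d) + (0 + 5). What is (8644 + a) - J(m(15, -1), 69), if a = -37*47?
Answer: 6962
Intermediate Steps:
m(S, d) = 5 + S + d (m(S, d) = (S + d) + 5 = 5 + S + d)
a = -1739
(8644 + a) - J(m(15, -1), 69) = (8644 - 1739) - 1*(-57) = 6905 + 57 = 6962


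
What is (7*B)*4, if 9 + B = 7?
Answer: -56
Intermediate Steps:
B = -2 (B = -9 + 7 = -2)
(7*B)*4 = (7*(-2))*4 = -14*4 = -56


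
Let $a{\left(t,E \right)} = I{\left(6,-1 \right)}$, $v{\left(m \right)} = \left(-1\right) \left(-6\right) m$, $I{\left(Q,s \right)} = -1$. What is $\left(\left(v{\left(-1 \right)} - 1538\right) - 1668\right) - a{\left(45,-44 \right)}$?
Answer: $-3211$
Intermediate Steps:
$v{\left(m \right)} = 6 m$
$a{\left(t,E \right)} = -1$
$\left(\left(v{\left(-1 \right)} - 1538\right) - 1668\right) - a{\left(45,-44 \right)} = \left(\left(6 \left(-1\right) - 1538\right) - 1668\right) - -1 = \left(\left(-6 - 1538\right) - 1668\right) + 1 = \left(-1544 - 1668\right) + 1 = -3212 + 1 = -3211$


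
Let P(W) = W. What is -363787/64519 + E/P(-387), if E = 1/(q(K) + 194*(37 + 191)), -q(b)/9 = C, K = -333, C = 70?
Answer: -472194803389/83745532962 ≈ -5.6385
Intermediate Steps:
q(b) = -630 (q(b) = -9*70 = -630)
E = 1/43602 (E = 1/(-630 + 194*(37 + 191)) = 1/(-630 + 194*228) = 1/(-630 + 44232) = 1/43602 ≈ 2.2935e-5)
-363787/64519 + E/P(-387) = -363787/64519 + (1/43602)/(-387) = -363787*1/64519 + (1/43602)*(-1/387) = -363787/64519 - 1/16873974 = -472194803389/83745532962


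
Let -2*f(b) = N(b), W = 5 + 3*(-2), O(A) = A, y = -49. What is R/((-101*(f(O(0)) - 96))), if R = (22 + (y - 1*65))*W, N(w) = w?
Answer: 23/2424 ≈ 0.0094884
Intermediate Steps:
W = -1 (W = 5 - 6 = -1)
f(b) = -b/2
R = 92 (R = (22 + (-49 - 1*65))*(-1) = (22 + (-49 - 65))*(-1) = (22 - 114)*(-1) = -92*(-1) = 92)
R/((-101*(f(O(0)) - 96))) = 92/((-101*(-½*0 - 96))) = 92/((-101*(0 - 96))) = 92/((-101*(-96))) = 92/9696 = 92*(1/9696) = 23/2424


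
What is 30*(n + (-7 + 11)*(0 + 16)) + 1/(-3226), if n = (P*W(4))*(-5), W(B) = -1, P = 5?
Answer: 8613419/3226 ≈ 2670.0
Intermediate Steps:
n = 25 (n = (5*(-1))*(-5) = -5*(-5) = 25)
30*(n + (-7 + 11)*(0 + 16)) + 1/(-3226) = 30*(25 + (-7 + 11)*(0 + 16)) + 1/(-3226) = 30*(25 + 4*16) - 1/3226 = 30*(25 + 64) - 1/3226 = 30*89 - 1/3226 = 2670 - 1/3226 = 8613419/3226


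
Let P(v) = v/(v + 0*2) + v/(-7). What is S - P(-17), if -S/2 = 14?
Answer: -220/7 ≈ -31.429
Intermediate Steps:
P(v) = 1 - v/7 (P(v) = v/(v + 0) + v*(-⅐) = v/v - v/7 = 1 - v/7)
S = -28 (S = -2*14 = -28)
S - P(-17) = -28 - (1 - ⅐*(-17)) = -28 - (1 + 17/7) = -28 - 1*24/7 = -28 - 24/7 = -220/7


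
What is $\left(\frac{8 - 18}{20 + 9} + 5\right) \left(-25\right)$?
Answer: $- \frac{3375}{29} \approx -116.38$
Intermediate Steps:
$\left(\frac{8 - 18}{20 + 9} + 5\right) \left(-25\right) = \left(- \frac{10}{29} + 5\right) \left(-25\right) = \frac{135}{29} \left(-25\right) = - \frac{3375}{29}$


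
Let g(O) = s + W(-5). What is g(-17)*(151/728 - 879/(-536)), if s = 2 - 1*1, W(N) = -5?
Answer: -45053/6097 ≈ -7.3894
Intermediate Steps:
s = 1 (s = 2 - 1 = 1)
g(O) = -4 (g(O) = 1 - 5 = -4)
g(-17)*(151/728 - 879/(-536)) = -4*(151/728 - 879/(-536)) = -4*(151*(1/728) - 879*(-1/536)) = -4*(151/728 + 879/536) = -4*45053/24388 = -45053/6097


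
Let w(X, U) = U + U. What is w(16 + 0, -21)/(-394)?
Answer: 21/197 ≈ 0.10660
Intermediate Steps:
w(X, U) = 2*U
w(16 + 0, -21)/(-394) = (2*(-21))/(-394) = -42*(-1/394) = 21/197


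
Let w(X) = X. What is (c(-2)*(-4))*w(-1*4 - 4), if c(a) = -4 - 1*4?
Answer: -256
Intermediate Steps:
c(a) = -8 (c(a) = -4 - 4 = -8)
(c(-2)*(-4))*w(-1*4 - 4) = (-8*(-4))*(-1*4 - 4) = 32*(-4 - 4) = 32*(-8) = -256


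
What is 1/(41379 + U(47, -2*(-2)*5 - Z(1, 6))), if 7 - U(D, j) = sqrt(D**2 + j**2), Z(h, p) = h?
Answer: 20693/856399213 + sqrt(2570)/1712798426 ≈ 2.4192e-5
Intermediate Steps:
U(D, j) = 7 - sqrt(D**2 + j**2)
1/(41379 + U(47, -2*(-2)*5 - Z(1, 6))) = 1/(41379 + (7 - sqrt(47**2 + (-2*(-2)*5 - 1*1)**2))) = 1/(41379 + (7 - sqrt(2209 + (4*5 - 1)**2))) = 1/(41379 + (7 - sqrt(2209 + (20 - 1)**2))) = 1/(41379 + (7 - sqrt(2209 + 19**2))) = 1/(41379 + (7 - sqrt(2209 + 361))) = 1/(41379 + (7 - sqrt(2570))) = 1/(41386 - sqrt(2570))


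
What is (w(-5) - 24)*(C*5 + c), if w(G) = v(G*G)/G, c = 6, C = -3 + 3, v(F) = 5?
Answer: -150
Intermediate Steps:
C = 0
w(G) = 5/G
(w(-5) - 24)*(C*5 + c) = (5/(-5) - 24)*(0*5 + 6) = (5*(-⅕) - 24)*(0 + 6) = (-1 - 24)*6 = -25*6 = -150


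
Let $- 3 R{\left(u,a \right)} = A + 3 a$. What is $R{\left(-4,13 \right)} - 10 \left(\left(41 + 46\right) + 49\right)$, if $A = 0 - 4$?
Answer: $- \frac{4115}{3} \approx -1371.7$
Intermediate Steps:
$A = -4$ ($A = 0 - 4 = -4$)
$R{\left(u,a \right)} = \frac{4}{3} - a$ ($R{\left(u,a \right)} = - \frac{-4 + 3 a}{3} = \frac{4}{3} - a$)
$R{\left(-4,13 \right)} - 10 \left(\left(41 + 46\right) + 49\right) = \left(\frac{4}{3} - 13\right) - 10 \left(\left(41 + 46\right) + 49\right) = \left(\frac{4}{3} - 13\right) - 10 \left(87 + 49\right) = - \frac{35}{3} - 1360 = - \frac{4115}{3}$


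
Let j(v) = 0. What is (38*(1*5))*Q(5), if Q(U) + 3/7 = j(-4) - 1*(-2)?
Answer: 2090/7 ≈ 298.57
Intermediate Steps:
Q(U) = 11/7 (Q(U) = -3/7 + (0 - 1*(-2)) = -3/7 + (0 + 2) = -3/7 + 2 = 11/7)
(38*(1*5))*Q(5) = (38*(1*5))*(11/7) = (38*5)*(11/7) = 190*(11/7) = 2090/7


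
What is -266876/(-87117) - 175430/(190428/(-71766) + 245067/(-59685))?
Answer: 3637219142606112214/140128534220763 ≈ 25956.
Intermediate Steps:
-266876/(-87117) - 175430/(190428/(-71766) + 245067/(-59685)) = -266876*(-1/87117) - 175430/(190428*(-1/71766) + 245067*(-1/59685)) = 266876/87117 - 175430/(-31738/11961 - 81689/19895) = 266876/87117 - 175430/(-1608509639/237964095) = 266876/87117 - 175430*(-237964095/1608509639) = 266876/87117 + 41746041185850/1608509639 = 3637219142606112214/140128534220763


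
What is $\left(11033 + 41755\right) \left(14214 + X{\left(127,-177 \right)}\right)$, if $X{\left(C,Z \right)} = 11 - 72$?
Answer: $747108564$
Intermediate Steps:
$X{\left(C,Z \right)} = -61$
$\left(11033 + 41755\right) \left(14214 + X{\left(127,-177 \right)}\right) = \left(11033 + 41755\right) \left(14214 - 61\right) = 52788 \cdot 14153 = 747108564$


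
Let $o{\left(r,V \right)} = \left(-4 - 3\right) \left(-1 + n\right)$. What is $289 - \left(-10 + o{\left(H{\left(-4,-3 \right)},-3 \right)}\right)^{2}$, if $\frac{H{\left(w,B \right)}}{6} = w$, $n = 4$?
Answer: $-672$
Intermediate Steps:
$H{\left(w,B \right)} = 6 w$
$o{\left(r,V \right)} = -21$ ($o{\left(r,V \right)} = \left(-4 - 3\right) \left(-1 + 4\right) = \left(-7\right) 3 = -21$)
$289 - \left(-10 + o{\left(H{\left(-4,-3 \right)},-3 \right)}\right)^{2} = 289 - \left(-10 - 21\right)^{2} = 289 - \left(-31\right)^{2} = 289 - 961 = -672$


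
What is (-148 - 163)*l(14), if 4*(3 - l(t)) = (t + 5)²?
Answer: 108539/4 ≈ 27135.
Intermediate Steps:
l(t) = 3 - (5 + t)²/4 (l(t) = 3 - (t + 5)²/4 = 3 - (5 + t)²/4)
(-148 - 163)*l(14) = (-148 - 163)*(3 - (5 + 14)²/4) = -311*(3 - ¼*19²) = -311*(3 - ¼*361) = -311*(3 - 361/4) = -311*(-349/4) = 108539/4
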